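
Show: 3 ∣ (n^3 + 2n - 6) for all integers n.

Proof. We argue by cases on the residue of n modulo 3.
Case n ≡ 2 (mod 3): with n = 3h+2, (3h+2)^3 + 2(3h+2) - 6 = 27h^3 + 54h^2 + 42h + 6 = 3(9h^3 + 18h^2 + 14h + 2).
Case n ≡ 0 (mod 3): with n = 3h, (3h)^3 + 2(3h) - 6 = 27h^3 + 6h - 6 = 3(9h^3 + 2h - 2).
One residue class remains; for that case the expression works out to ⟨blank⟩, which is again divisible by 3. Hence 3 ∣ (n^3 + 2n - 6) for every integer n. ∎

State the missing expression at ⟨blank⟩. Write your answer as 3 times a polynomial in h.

3(9h^3 + 9h^2 + 5h - 1)

Only n ≡ 1 (mod 3) is unaccounted for. Put n = 3h+1:
(3h+1)^3 + 2(3h+1) - 6 expands to 27h^3 + 27h^2 + 15h - 3,
and factoring out 3 leaves 3(9h^3 + 9h^2 + 5h - 1).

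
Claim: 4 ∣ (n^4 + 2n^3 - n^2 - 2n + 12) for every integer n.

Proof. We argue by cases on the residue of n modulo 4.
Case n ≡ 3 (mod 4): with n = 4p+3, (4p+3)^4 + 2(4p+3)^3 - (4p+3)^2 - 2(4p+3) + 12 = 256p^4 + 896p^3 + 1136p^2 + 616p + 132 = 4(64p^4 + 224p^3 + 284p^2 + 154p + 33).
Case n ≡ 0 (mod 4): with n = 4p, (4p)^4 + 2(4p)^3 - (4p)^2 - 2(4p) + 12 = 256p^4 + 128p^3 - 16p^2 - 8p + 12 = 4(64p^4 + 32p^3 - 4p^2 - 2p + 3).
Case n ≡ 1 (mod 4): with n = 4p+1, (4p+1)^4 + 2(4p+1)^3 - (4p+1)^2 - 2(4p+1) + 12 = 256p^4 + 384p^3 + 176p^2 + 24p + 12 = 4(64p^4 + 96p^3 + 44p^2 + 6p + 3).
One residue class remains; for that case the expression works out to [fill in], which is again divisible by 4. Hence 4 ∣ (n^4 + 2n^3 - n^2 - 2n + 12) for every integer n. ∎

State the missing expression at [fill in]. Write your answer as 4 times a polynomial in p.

4(64p^4 + 160p^3 + 140p^2 + 50p + 9)

Only n ≡ 2 (mod 4) is unaccounted for. Put n = 4p+2:
(4p+2)^4 + 2(4p+2)^3 - (4p+2)^2 - 2(4p+2) + 12 expands to 256p^4 + 640p^3 + 560p^2 + 200p + 36,
and factoring out 4 leaves 4(64p^4 + 160p^3 + 140p^2 + 50p + 9).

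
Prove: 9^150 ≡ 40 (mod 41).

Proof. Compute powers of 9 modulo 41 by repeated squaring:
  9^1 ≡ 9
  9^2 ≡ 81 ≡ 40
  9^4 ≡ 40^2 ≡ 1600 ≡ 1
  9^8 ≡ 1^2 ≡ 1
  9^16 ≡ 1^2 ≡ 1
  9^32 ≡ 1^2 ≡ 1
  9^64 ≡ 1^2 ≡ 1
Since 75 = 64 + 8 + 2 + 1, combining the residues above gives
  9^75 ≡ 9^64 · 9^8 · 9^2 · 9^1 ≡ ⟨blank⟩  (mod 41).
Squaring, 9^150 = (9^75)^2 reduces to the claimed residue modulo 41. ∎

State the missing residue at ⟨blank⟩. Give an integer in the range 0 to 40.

32

9^64 · 9^8 · 9^2 · 9^1 ≡ 1 · 1 · 40 · 9 = 360.
360 mod 41 = 32, so 9^75 ≡ 32 (mod 41).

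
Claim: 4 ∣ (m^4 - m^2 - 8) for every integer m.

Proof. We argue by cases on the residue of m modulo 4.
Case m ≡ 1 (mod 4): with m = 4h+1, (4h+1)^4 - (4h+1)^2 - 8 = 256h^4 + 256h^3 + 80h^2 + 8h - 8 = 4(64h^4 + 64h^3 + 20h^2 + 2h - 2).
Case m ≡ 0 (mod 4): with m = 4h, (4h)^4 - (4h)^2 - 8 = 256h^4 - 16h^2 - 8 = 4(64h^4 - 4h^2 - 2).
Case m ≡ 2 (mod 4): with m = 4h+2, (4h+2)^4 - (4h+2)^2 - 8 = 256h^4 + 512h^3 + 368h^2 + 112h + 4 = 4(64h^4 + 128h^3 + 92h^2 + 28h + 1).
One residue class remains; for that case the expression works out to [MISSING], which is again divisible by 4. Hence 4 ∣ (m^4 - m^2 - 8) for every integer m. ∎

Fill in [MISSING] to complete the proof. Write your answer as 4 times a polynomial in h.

4(64h^4 + 192h^3 + 212h^2 + 102h + 16)

The residues treated are {1, 0, 2}, so the missing case is m ≡ 3 (mod 4); write m = 4h+3.
Then (4h+3)^4 - (4h+3)^2 - 8 = 256h^4 + 768h^3 + 848h^2 + 408h + 64 = 4(64h^4 + 192h^3 + 212h^2 + 102h + 16).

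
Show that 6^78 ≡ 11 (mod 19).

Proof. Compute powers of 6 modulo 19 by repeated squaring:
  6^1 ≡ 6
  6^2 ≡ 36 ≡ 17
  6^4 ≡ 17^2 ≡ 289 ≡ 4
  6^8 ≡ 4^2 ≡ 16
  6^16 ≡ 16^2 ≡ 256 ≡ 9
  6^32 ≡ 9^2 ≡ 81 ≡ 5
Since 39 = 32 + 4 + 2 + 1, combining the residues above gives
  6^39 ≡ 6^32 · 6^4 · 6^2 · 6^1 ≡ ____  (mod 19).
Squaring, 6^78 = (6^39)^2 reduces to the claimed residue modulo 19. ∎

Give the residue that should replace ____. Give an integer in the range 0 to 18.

7

Multiply the listed residues: 5 · 4 · 17 · 6 = 20 → 340 → 2040.
Reducing modulo 19: 2040 = 107·19 + 7, so 6^39 ≡ 7.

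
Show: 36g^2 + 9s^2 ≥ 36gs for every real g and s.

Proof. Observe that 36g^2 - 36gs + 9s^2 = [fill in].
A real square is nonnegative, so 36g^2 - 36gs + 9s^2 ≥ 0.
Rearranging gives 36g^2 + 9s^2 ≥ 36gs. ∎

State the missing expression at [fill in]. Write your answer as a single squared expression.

36g^2 - 36gs + 9s^2 is a perfect-square trinomial: the outer terms are (6g)^2 and (3s)^2, and the cross term is -2·6g·3s.
So 36g^2 - 36gs + 9s^2 = (6g - 3s)^2 ≥ 0.

(6g - 3s)^2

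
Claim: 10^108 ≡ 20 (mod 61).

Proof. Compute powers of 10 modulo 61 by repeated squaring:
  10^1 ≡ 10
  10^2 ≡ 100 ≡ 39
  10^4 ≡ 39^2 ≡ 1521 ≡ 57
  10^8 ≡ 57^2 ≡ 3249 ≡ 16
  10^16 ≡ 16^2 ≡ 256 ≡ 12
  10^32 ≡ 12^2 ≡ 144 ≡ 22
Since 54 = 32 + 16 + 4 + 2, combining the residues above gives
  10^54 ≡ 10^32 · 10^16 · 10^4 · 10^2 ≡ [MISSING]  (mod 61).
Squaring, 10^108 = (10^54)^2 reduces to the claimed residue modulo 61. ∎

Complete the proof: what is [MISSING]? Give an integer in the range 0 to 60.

52

10^32 · 10^16 · 10^4 · 10^2 ≡ 22 · 12 · 57 · 39 = 586872.
586872 mod 61 = 52, so 10^54 ≡ 52 (mod 61).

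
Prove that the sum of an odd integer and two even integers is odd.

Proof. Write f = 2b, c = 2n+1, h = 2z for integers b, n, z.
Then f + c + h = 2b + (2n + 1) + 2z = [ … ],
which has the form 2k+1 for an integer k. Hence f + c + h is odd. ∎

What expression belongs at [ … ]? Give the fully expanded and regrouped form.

2b + (2n + 1) + 2z = 2b + 2n + 2z + 1
= 2(b + n + z) + 1.
Since b + n + z is an integer, the sum is of the form 2k+1 for an integer k.

2(b + n + z) + 1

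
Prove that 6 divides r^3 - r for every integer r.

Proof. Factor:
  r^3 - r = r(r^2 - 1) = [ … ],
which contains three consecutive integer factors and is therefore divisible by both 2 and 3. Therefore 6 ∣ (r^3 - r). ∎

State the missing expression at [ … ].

(r - 1)r(r + 1)

r(r^2 - 1) = r(r - 1)(r + 1) = (r - 1)r(r + 1).
These three factors are consecutive integers, so their product is divisible by 6.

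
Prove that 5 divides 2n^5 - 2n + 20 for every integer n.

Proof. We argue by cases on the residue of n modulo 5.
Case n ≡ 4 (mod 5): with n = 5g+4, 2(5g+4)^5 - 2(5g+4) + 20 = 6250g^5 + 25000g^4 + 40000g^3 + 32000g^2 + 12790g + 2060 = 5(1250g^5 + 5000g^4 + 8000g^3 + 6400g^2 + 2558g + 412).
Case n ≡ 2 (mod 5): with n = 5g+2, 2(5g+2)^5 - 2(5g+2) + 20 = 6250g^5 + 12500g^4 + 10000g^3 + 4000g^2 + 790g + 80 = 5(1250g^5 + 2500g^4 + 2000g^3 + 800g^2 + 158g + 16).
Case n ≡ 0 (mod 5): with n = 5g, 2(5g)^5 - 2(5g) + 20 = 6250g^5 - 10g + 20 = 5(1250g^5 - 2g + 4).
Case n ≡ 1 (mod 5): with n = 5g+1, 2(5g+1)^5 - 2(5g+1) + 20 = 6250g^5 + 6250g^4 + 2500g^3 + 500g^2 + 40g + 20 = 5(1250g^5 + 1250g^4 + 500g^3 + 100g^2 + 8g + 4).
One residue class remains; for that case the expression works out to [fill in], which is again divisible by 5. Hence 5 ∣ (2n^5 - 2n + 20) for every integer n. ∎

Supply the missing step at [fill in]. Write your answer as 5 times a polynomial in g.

Only n ≡ 3 (mod 5) is unaccounted for. Put n = 5g+3:
2(5g+3)^5 - 2(5g+3) + 20 expands to 6250g^5 + 18750g^4 + 22500g^3 + 13500g^2 + 4040g + 500,
and factoring out 5 leaves 5(1250g^5 + 3750g^4 + 4500g^3 + 2700g^2 + 808g + 100).

5(1250g^5 + 3750g^4 + 4500g^3 + 2700g^2 + 808g + 100)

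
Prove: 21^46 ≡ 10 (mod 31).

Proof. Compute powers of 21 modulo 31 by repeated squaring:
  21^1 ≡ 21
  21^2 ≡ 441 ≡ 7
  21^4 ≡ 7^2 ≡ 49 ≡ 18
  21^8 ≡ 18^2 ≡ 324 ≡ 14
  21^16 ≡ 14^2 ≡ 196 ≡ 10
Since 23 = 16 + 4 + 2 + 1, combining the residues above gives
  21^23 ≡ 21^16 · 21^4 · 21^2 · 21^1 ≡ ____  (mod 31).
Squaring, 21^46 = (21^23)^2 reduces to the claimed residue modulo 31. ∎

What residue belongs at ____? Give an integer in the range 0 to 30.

17

21^16 · 21^4 · 21^2 · 21^1 ≡ 10 · 18 · 7 · 21 = 26460.
26460 mod 31 = 17, so 21^23 ≡ 17 (mod 31).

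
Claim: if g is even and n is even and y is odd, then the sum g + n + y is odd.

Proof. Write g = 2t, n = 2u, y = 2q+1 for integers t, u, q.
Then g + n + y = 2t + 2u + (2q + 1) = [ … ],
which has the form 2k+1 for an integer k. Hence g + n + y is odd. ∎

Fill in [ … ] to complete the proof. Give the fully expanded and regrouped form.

Expanding: 2t + 2u + (2q + 1) = 2q + 2t + 2u + 1.
Every term except the constant is even, so this is 2(q + t + u) + 1,
and q + t + u ∈ ℤ gives the required form.

2(q + t + u) + 1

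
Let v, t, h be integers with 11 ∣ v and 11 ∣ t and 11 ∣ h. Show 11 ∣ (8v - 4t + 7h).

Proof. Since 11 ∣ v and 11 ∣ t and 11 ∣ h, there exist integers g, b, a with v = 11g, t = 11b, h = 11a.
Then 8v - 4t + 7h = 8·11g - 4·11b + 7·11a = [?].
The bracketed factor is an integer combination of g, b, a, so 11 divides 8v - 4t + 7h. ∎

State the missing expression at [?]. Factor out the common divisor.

11(7a - 4b + 8g)

Each term has a factor of 11: 8·11g - 4·11b + 7·11a = 11·(7a - 4b + 8g).
Since 7a - 4b + 8g is an integer, 11 ∣ (8v - 4t + 7h).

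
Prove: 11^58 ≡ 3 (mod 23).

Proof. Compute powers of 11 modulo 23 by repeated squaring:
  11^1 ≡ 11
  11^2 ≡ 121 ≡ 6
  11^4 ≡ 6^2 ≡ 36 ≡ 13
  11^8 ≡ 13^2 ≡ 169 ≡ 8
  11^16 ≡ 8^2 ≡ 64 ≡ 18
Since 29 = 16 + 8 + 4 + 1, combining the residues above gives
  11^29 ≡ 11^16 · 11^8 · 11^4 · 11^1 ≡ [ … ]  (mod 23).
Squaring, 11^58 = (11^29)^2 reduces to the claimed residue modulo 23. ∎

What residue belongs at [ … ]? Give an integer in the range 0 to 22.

Multiply the listed residues: 18 · 8 · 13 · 11 = 144 → 1872 → 20592.
Reducing modulo 23: 20592 = 895·23 + 7, so 11^29 ≡ 7.

7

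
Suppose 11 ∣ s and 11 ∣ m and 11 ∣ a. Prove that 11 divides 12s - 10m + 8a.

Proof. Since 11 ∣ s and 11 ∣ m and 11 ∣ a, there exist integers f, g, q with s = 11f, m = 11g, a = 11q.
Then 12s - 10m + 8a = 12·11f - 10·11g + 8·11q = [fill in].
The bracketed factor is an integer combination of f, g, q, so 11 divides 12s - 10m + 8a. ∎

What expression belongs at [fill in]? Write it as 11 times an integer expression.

11(12f - 10g + 8q)

Each term has a factor of 11: 12·11f - 10·11g + 8·11q = 11·(12f - 10g + 8q).
Since 12f - 10g + 8q is an integer, 11 ∣ (12s - 10m + 8a).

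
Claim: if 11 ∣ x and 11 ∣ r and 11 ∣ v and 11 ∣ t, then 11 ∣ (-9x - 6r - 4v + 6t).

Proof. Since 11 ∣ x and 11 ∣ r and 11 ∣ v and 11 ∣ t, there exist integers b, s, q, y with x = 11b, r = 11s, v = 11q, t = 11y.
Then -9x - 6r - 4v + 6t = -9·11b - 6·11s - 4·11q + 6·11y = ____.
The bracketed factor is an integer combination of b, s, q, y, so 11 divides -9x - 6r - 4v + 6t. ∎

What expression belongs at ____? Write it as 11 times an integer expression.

11(-9b - 4q - 6s + 6y)

Pull the common 11 out of every term: -9·11b - 6·11s - 4·11q + 6·11y = 11(-9b - 4q - 6s + 6y).
-9b - 4q - 6s + 6y is an integer, which exhibits the divisibility.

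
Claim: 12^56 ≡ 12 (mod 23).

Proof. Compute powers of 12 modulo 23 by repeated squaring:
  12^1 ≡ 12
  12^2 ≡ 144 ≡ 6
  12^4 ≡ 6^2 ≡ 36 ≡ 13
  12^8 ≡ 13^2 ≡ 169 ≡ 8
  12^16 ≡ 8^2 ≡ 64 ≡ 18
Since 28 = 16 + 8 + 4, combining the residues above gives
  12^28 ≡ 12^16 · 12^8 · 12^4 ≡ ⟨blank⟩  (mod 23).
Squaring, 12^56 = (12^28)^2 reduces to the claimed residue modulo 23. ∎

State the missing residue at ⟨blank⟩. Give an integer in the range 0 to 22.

12^16 · 12^8 · 12^4 ≡ 18 · 8 · 13 = 1872.
1872 mod 23 = 9, so 12^28 ≡ 9 (mod 23).

9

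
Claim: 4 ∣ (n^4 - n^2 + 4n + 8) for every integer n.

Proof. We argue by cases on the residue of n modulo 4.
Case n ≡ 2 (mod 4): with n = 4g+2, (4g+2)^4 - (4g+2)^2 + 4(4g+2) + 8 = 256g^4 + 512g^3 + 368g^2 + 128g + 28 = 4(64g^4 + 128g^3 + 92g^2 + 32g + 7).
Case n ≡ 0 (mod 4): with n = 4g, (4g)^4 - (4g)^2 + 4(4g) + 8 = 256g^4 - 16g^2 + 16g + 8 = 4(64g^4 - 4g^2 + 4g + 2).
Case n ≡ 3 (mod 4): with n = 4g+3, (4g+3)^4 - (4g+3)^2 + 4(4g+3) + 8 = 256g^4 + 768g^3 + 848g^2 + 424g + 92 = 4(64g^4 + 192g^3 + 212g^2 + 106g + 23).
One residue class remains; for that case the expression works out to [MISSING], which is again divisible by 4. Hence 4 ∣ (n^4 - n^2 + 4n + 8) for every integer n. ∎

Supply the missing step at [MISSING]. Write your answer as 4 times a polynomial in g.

4(64g^4 + 64g^3 + 20g^2 + 6g + 3)

The residues treated are {2, 0, 3}, so the missing case is n ≡ 1 (mod 4); write n = 4g+1.
Then (4g+1)^4 - (4g+1)^2 + 4(4g+1) + 8 = 256g^4 + 256g^3 + 80g^2 + 24g + 12 = 4(64g^4 + 64g^3 + 20g^2 + 6g + 3).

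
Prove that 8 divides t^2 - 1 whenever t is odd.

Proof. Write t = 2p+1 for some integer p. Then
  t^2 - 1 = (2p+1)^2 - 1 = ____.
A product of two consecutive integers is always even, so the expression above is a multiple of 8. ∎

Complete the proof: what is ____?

4p(p + 1)

(2p+1)^2 - 1 = 4p^2 + 4p + 1 - 1 = 4p^2 + 4p = 4p(p+1).
Since p and p+1 are consecutive, p(p+1) is even, and 4·(even) is a multiple of 8.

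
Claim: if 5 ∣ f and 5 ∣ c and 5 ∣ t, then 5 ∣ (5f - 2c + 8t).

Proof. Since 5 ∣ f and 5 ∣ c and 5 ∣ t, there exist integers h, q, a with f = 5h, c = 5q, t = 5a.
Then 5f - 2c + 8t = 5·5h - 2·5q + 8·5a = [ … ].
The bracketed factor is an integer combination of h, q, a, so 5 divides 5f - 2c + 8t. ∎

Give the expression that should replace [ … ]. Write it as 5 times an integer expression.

5(8a + 5h - 2q)

Each term has a factor of 5: 5·5h - 2·5q + 8·5a = 5·(8a + 5h - 2q).
Since 8a + 5h - 2q is an integer, 5 ∣ (5f - 2c + 8t).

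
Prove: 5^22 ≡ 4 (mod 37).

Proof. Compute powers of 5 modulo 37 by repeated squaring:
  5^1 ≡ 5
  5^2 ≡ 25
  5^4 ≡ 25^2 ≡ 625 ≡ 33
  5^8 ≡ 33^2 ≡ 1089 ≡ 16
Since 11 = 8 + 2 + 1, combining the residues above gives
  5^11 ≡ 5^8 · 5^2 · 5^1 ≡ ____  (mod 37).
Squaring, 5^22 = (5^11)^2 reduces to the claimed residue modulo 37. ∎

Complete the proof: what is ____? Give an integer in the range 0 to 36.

5^8 · 5^2 · 5^1 ≡ 16 · 25 · 5 = 2000.
2000 mod 37 = 2, so 5^11 ≡ 2 (mod 37).

2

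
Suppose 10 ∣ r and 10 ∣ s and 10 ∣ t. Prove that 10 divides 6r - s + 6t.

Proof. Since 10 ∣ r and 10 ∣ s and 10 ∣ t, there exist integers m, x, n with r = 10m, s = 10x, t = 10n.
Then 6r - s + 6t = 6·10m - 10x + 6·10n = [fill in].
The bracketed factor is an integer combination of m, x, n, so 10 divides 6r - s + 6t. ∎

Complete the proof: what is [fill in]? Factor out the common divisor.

Pull the common 10 out of every term: 6·10m - 10x + 6·10n = 10(6m + 6n - x).
6m + 6n - x is an integer, which exhibits the divisibility.

10(6m + 6n - x)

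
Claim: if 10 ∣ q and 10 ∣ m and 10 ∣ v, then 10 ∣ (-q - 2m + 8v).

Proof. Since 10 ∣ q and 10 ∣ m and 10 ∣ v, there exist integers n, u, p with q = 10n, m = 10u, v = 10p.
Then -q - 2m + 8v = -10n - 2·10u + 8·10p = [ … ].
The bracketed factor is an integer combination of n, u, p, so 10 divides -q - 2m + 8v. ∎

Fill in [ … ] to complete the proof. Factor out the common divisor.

Each term has a factor of 10: -10n - 2·10u + 8·10p = 10·(-n + 8p - 2u).
Since -n + 8p - 2u is an integer, 10 ∣ (-q - 2m + 8v).

10(-n + 8p - 2u)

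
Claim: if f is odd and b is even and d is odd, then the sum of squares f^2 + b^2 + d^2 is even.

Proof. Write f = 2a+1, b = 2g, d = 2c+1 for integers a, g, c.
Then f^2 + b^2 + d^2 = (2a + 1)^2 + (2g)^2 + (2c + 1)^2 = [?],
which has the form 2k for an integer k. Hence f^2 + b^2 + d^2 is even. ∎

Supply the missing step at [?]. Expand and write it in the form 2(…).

2(2a^2 + 2a + 2c^2 + 2c + 2g^2 + 1)

Expanding: (2a + 1)^2 + (2g)^2 + (2c + 1)^2 = 4a^2 + 4a + 4c^2 + 4c + 4g^2 + 2.
Every term is even; pulling out the factor of 2 gives 2(2a^2 + 2a + 2c^2 + 2c + 2g^2 + 1).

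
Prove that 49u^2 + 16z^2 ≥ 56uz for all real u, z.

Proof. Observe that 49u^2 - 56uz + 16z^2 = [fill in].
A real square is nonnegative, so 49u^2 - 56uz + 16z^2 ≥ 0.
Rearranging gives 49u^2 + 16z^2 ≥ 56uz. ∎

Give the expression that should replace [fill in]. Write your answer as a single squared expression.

49u^2 - 56uz + 16z^2 is a perfect-square trinomial: the outer terms are (7u)^2 and (4z)^2, and the cross term is -2·7u·4z.
So 49u^2 - 56uz + 16z^2 = (7u - 4z)^2 ≥ 0.

(7u - 4z)^2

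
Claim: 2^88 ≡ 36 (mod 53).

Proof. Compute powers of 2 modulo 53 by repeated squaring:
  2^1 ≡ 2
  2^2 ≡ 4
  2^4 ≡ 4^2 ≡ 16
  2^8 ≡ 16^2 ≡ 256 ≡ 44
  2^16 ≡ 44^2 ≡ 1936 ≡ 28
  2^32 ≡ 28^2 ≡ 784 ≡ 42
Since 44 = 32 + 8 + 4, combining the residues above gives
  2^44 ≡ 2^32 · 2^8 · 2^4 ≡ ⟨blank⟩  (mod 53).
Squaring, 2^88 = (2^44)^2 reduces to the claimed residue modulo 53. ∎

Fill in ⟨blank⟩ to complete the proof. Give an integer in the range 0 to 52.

47

Multiply the listed residues: 42 · 44 · 16 = 1848 → 29568.
Reducing modulo 53: 29568 = 557·53 + 47, so 2^44 ≡ 47.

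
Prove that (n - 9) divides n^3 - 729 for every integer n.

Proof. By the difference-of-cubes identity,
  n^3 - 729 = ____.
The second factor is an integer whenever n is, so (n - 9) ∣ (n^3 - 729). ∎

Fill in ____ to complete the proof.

a^3 - b^3 = (a - b)(a^2 + ab + b^2). With a = n, b = 9:
n^3 - 729 = (n - 9)(n^2 + 9n + 81).

(n - 9)(n^2 + 9n + 81)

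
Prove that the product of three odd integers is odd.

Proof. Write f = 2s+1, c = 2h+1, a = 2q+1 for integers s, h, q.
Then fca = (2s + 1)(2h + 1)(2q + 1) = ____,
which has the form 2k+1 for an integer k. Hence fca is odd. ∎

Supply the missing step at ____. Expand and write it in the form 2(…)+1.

2(4hqs + 2hq + 2hs + h + 2qs + q + s) + 1

(2s + 1)(2h + 1)(2q + 1) = 8hqs + 4hq + 4hs + 2h + 4qs + 2q + 2s + 1
= 2(4hqs + 2hq + 2hs + h + 2qs + q + s) + 1.
Since 4hqs + 2hq + 2hs + h + 2qs + q + s is an integer, the product is of the form 2k+1 for an integer k.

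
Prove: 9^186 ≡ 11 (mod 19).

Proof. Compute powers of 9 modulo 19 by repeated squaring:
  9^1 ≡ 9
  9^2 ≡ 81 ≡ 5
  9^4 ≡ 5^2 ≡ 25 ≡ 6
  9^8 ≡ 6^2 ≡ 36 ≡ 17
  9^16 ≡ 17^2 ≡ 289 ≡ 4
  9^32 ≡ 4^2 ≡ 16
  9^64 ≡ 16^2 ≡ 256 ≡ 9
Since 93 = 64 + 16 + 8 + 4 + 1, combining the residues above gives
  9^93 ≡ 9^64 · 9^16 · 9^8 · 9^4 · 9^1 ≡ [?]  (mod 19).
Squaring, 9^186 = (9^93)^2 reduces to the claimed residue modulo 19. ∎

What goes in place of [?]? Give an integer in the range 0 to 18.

7

Multiply the listed residues: 9 · 4 · 17 · 6 · 9 = 36 → 612 → 3672 → 33048.
Reducing modulo 19: 33048 = 1739·19 + 7, so 9^93 ≡ 7.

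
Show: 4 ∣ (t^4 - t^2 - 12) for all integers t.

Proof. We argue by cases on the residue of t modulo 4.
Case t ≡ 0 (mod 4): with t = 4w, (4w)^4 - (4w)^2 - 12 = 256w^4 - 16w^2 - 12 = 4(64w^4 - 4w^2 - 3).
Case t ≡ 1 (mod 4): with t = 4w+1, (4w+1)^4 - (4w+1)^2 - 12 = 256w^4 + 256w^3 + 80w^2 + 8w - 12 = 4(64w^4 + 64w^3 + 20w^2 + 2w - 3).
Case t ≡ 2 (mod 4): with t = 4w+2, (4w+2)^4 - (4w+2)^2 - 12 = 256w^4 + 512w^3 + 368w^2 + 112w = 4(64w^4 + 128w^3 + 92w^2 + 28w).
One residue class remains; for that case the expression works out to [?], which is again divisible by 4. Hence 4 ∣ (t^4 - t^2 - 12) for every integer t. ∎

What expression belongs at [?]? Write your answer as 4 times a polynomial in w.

The residues treated are {0, 1, 2}, so the missing case is t ≡ 3 (mod 4); write t = 4w+3.
Then (4w+3)^4 - (4w+3)^2 - 12 = 256w^4 + 768w^3 + 848w^2 + 408w + 60 = 4(64w^4 + 192w^3 + 212w^2 + 102w + 15).

4(64w^4 + 192w^3 + 212w^2 + 102w + 15)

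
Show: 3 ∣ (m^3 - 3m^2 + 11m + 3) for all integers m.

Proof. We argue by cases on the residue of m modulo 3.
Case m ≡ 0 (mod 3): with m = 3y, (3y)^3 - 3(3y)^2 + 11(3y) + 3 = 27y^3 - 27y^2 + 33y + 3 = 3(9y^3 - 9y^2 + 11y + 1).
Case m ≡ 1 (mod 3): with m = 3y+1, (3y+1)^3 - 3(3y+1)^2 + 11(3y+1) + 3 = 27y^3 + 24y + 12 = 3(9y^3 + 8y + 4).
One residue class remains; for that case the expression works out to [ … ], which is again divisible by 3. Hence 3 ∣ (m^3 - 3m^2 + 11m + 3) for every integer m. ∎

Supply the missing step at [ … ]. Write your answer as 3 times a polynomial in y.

The residues treated are {0, 1}, so the missing case is m ≡ 2 (mod 3); write m = 3y+2.
Then (3y+2)^3 - 3(3y+2)^2 + 11(3y+2) + 3 = 27y^3 + 27y^2 + 33y + 21 = 3(9y^3 + 9y^2 + 11y + 7).

3(9y^3 + 9y^2 + 11y + 7)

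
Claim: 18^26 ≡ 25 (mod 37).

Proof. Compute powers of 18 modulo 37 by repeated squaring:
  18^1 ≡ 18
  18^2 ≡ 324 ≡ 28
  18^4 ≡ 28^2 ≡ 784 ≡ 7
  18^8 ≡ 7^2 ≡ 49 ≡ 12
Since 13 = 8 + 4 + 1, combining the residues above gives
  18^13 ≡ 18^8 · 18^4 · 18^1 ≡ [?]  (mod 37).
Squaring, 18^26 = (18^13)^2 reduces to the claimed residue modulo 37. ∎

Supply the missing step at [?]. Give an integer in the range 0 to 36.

32

18^8 · 18^4 · 18^1 ≡ 12 · 7 · 18 = 1512.
1512 mod 37 = 32, so 18^13 ≡ 32 (mod 37).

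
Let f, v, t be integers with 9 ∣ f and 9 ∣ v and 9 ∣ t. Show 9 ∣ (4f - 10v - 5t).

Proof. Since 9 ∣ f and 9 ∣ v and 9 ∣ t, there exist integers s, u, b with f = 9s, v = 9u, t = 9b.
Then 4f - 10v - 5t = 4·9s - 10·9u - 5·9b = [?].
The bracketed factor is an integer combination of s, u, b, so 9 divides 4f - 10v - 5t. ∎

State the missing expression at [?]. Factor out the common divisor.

Pull the common 9 out of every term: 4·9s - 10·9u - 5·9b = 9(-5b + 4s - 10u).
-5b + 4s - 10u is an integer, which exhibits the divisibility.

9(-5b + 4s - 10u)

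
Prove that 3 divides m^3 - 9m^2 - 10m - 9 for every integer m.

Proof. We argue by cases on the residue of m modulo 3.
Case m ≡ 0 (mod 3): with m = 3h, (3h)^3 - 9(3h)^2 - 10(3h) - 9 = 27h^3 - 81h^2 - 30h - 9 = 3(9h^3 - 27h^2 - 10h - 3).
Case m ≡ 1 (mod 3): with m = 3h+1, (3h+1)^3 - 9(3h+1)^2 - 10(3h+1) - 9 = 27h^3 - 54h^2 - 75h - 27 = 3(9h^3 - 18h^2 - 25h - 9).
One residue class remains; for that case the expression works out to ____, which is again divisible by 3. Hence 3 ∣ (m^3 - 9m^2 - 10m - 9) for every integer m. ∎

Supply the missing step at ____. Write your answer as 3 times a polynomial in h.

The residues treated are {0, 1}, so the missing case is m ≡ 2 (mod 3); write m = 3h+2.
Then (3h+2)^3 - 9(3h+2)^2 - 10(3h+2) - 9 = 27h^3 - 27h^2 - 102h - 57 = 3(9h^3 - 9h^2 - 34h - 19).

3(9h^3 - 9h^2 - 34h - 19)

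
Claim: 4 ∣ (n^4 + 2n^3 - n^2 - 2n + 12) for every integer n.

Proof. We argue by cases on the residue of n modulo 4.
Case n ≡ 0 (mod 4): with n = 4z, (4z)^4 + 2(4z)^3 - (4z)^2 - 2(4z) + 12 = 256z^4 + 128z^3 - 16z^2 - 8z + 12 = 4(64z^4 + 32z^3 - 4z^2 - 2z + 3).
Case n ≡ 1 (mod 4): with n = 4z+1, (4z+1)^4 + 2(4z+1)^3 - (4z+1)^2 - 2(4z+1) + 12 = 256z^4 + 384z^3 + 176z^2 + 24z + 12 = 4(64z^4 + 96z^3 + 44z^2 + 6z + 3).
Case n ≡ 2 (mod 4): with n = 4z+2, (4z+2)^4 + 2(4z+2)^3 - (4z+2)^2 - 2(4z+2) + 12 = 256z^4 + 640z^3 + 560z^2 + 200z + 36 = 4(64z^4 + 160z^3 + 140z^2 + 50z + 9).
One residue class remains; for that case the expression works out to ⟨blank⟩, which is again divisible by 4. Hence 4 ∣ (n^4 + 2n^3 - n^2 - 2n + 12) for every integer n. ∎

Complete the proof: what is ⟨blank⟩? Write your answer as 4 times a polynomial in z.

4(64z^4 + 224z^3 + 284z^2 + 154z + 33)

Only n ≡ 3 (mod 4) is unaccounted for. Put n = 4z+3:
(4z+3)^4 + 2(4z+3)^3 - (4z+3)^2 - 2(4z+3) + 12 expands to 256z^4 + 896z^3 + 1136z^2 + 616z + 132,
and factoring out 4 leaves 4(64z^4 + 224z^3 + 284z^2 + 154z + 33).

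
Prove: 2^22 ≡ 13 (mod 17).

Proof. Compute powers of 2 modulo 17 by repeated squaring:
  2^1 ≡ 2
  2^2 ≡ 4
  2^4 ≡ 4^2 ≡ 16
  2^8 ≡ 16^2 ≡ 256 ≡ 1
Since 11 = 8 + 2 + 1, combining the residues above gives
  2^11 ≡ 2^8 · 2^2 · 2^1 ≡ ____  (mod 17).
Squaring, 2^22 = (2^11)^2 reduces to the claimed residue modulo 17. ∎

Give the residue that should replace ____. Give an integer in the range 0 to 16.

8

Multiply the listed residues: 1 · 4 · 2 = 4 → 8.
Reducing modulo 17: 8 = 0·17 + 8, so 2^11 ≡ 8.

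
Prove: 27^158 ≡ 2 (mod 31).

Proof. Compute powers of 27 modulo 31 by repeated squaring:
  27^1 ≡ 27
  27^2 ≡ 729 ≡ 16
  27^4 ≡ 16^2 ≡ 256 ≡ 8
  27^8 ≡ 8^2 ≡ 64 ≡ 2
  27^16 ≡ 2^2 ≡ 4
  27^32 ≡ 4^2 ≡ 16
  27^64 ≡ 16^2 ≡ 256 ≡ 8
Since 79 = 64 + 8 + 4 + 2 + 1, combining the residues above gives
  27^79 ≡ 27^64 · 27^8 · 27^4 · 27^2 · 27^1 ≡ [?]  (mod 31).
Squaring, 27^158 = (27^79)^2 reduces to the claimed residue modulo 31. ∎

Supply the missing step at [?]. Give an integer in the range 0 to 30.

23

27^64 · 27^8 · 27^4 · 27^2 · 27^1 ≡ 8 · 2 · 8 · 16 · 27 = 55296.
55296 mod 31 = 23, so 27^79 ≡ 23 (mod 31).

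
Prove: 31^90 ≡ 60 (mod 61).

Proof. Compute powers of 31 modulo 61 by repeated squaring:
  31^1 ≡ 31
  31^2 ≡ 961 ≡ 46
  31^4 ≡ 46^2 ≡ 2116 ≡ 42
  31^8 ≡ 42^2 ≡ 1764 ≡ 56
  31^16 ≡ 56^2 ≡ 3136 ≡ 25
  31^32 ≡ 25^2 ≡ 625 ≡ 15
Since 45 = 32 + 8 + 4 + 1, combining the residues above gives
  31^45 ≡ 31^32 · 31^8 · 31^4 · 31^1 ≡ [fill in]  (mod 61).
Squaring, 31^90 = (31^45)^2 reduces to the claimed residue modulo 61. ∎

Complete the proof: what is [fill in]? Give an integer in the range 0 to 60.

31^32 · 31^8 · 31^4 · 31^1 ≡ 15 · 56 · 42 · 31 = 1093680.
1093680 mod 61 = 11, so 31^45 ≡ 11 (mod 61).

11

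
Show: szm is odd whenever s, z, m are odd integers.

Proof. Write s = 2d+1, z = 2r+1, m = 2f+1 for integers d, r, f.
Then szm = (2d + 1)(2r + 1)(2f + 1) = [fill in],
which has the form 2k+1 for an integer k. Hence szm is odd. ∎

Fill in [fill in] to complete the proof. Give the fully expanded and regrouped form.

2(4dfr + 2df + 2dr + d + 2fr + f + r) + 1

Expanding: (2d + 1)(2r + 1)(2f + 1) = 8dfr + 4df + 4dr + 2d + 4fr + 2f + 2r + 1.
Every term except the constant is even, so this is 2(4dfr + 2df + 2dr + d + 2fr + f + r) + 1,
and 4dfr + 2df + 2dr + d + 2fr + f + r ∈ ℤ gives the required form.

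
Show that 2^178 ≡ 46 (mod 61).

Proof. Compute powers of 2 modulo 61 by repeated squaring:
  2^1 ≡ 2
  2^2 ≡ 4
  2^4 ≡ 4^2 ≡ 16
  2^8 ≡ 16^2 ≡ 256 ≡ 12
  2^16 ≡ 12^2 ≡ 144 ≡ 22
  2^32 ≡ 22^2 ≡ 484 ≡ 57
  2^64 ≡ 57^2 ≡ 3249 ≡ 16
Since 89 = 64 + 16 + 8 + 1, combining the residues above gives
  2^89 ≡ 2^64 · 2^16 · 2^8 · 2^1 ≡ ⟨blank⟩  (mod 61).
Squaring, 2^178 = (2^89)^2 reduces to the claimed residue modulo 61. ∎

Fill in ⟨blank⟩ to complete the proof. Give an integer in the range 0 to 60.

30

2^64 · 2^16 · 2^8 · 2^1 ≡ 16 · 22 · 12 · 2 = 8448.
8448 mod 61 = 30, so 2^89 ≡ 30 (mod 61).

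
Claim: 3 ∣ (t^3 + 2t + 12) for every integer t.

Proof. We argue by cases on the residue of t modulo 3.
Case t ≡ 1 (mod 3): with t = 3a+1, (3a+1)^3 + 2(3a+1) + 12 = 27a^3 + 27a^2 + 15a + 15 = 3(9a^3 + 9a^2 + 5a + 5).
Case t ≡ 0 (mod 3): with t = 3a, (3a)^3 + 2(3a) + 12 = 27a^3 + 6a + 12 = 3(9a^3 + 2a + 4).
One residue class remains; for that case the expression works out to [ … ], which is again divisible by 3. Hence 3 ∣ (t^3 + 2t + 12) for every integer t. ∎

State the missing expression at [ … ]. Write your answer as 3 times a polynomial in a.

The residues treated are {1, 0}, so the missing case is t ≡ 2 (mod 3); write t = 3a+2.
Then (3a+2)^3 + 2(3a+2) + 12 = 27a^3 + 54a^2 + 42a + 24 = 3(9a^3 + 18a^2 + 14a + 8).

3(9a^3 + 18a^2 + 14a + 8)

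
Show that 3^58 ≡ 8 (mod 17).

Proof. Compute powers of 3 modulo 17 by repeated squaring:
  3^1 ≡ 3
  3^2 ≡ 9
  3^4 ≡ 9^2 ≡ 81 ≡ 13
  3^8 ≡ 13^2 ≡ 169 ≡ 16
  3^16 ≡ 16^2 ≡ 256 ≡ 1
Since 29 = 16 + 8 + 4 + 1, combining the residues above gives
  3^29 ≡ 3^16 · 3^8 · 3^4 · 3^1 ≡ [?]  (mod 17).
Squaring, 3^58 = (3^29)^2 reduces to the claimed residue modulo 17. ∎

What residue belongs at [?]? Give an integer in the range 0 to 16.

3^16 · 3^8 · 3^4 · 3^1 ≡ 1 · 16 · 13 · 3 = 624.
624 mod 17 = 12, so 3^29 ≡ 12 (mod 17).

12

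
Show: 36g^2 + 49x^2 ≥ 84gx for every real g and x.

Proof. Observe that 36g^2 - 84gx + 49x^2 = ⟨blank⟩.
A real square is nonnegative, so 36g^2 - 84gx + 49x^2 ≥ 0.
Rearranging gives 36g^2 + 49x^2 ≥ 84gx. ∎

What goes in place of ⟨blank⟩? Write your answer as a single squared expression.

The leading and trailing coefficients are 6^2 and 7^2, and 84 = 2·6·7, so the trinomial is (6g - 7x)^2.
Hence 36g^2 - 84gx + 49x^2 ≥ 0.

(6g - 7x)^2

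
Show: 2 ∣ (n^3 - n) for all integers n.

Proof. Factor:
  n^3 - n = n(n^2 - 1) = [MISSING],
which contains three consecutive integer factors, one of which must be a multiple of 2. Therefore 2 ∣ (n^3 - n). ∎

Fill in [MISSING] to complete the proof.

n(n^2 - 1) = n(n - 1)(n + 1) = (n - 1)n(n + 1).
These three factors are consecutive integers, so their product is divisible by 2.

(n - 1)n(n + 1)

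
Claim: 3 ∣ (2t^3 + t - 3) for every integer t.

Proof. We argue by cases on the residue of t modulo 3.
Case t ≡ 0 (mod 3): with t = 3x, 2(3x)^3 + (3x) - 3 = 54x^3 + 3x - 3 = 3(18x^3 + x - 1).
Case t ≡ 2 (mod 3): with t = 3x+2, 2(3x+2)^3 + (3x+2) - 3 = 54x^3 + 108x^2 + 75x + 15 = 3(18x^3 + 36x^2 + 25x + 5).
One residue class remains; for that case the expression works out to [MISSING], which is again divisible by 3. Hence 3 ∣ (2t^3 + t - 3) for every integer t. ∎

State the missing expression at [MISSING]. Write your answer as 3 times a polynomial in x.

3(18x^3 + 18x^2 + 7x)

The residues treated are {0, 2}, so the missing case is t ≡ 1 (mod 3); write t = 3x+1.
Then 2(3x+1)^3 + (3x+1) - 3 = 54x^3 + 54x^2 + 21x = 3(18x^3 + 18x^2 + 7x).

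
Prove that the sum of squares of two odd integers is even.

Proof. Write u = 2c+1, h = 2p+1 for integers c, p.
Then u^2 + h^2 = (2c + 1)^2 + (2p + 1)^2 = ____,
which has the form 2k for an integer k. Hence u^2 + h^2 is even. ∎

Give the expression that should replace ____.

(2c + 1)^2 + (2p + 1)^2 = 4c^2 + 4c + 4p^2 + 4p + 2
= 2(2c^2 + 2c + 2p^2 + 2p + 1).
Since 2c^2 + 2c + 2p^2 + 2p + 1 is an integer, the sum of squares is of the form 2k for an integer k.

2(2c^2 + 2c + 2p^2 + 2p + 1)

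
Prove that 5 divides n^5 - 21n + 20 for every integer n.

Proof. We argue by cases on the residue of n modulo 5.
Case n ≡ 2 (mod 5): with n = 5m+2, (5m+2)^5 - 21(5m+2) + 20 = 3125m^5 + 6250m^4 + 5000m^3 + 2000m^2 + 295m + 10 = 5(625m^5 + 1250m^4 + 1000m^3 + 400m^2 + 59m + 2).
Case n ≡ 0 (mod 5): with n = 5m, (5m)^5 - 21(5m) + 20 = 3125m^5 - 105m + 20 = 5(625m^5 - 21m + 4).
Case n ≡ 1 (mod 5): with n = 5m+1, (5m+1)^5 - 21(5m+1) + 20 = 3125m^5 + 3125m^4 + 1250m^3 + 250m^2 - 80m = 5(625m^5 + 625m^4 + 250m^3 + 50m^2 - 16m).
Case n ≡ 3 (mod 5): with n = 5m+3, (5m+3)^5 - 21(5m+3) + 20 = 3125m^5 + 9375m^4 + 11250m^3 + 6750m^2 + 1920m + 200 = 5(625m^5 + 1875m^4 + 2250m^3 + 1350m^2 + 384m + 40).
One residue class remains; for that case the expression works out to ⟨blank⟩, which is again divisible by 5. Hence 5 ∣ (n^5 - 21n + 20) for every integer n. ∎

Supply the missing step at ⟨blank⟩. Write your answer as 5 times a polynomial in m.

The residues treated are {2, 0, 1, 3}, so the missing case is n ≡ 4 (mod 5); write n = 5m+4.
Then (5m+4)^5 - 21(5m+4) + 20 = 3125m^5 + 12500m^4 + 20000m^3 + 16000m^2 + 6295m + 960 = 5(625m^5 + 2500m^4 + 4000m^3 + 3200m^2 + 1259m + 192).

5(625m^5 + 2500m^4 + 4000m^3 + 3200m^2 + 1259m + 192)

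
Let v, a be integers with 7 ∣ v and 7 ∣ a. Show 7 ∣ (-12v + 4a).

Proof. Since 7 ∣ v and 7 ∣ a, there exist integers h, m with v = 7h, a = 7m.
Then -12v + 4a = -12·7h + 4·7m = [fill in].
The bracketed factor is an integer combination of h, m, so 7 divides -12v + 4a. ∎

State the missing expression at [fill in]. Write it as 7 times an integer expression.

7(-12h + 4m)

Each term has a factor of 7: -12·7h + 4·7m = 7·(-12h + 4m).
Since -12h + 4m is an integer, 7 ∣ (-12v + 4a).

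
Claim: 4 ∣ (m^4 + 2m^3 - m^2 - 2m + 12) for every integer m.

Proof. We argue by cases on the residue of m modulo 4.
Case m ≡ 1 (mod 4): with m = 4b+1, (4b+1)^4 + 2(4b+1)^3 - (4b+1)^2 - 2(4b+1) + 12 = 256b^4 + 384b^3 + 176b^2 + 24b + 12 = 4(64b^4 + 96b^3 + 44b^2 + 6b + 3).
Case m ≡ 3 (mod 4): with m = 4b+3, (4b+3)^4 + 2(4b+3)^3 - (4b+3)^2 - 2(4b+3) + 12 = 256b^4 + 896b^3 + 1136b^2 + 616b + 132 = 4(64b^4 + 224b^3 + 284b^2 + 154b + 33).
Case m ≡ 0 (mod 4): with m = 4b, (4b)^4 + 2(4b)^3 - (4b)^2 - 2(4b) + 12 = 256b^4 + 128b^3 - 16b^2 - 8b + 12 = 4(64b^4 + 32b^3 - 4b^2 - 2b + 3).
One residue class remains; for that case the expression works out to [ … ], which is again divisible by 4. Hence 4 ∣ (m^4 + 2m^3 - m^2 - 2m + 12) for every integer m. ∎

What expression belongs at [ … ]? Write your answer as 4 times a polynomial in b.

4(64b^4 + 160b^3 + 140b^2 + 50b + 9)

The residues treated are {1, 3, 0}, so the missing case is m ≡ 2 (mod 4); write m = 4b+2.
Then (4b+2)^4 + 2(4b+2)^3 - (4b+2)^2 - 2(4b+2) + 12 = 256b^4 + 640b^3 + 560b^2 + 200b + 36 = 4(64b^4 + 160b^3 + 140b^2 + 50b + 9).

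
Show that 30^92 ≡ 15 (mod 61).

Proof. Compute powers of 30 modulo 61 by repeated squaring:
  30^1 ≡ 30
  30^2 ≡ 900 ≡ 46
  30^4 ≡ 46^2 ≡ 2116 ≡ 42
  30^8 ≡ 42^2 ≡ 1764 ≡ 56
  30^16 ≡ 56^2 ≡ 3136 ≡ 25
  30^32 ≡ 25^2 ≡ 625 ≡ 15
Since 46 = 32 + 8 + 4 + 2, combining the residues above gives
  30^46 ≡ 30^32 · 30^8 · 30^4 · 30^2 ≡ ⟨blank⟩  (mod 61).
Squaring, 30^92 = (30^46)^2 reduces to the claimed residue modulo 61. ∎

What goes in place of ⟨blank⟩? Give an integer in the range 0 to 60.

Multiply the listed residues: 15 · 56 · 42 · 46 = 840 → 35280 → 1622880.
Reducing modulo 61: 1622880 = 26604·61 + 36, so 30^46 ≡ 36.

36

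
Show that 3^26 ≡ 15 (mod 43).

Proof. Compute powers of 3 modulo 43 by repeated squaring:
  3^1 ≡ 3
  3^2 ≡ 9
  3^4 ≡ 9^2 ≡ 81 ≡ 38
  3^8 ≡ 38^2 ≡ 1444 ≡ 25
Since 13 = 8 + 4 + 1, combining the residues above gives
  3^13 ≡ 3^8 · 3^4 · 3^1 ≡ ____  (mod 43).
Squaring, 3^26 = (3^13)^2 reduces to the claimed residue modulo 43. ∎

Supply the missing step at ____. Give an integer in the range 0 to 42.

3^8 · 3^4 · 3^1 ≡ 25 · 38 · 3 = 2850.
2850 mod 43 = 12, so 3^13 ≡ 12 (mod 43).

12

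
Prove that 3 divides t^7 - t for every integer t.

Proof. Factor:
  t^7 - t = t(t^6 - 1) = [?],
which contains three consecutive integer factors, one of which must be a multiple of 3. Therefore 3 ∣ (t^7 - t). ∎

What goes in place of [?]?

(t - 1)t(t + 1)(t^4 + t^2 + 1)

t^6 - 1 = (t^2 - 1)(t^4 + t^2 + 1), and t^2 - 1 = (t-1)(t+1).
So t(t^6 - 1) = (t - 1)t(t + 1)(t^4 + t^2 + 1).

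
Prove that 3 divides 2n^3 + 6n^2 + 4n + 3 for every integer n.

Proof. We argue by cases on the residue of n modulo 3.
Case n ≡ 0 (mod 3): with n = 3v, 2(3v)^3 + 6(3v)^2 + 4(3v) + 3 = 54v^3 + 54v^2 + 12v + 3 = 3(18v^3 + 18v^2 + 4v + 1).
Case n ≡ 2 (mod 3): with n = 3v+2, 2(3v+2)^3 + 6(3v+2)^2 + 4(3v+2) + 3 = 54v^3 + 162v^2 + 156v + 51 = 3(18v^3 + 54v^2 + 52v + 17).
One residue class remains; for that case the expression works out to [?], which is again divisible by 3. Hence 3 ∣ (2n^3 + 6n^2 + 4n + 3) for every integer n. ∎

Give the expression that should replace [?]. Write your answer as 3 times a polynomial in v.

3(18v^3 + 36v^2 + 22v + 5)

Only n ≡ 1 (mod 3) is unaccounted for. Put n = 3v+1:
2(3v+1)^3 + 6(3v+1)^2 + 4(3v+1) + 3 expands to 54v^3 + 108v^2 + 66v + 15,
and factoring out 3 leaves 3(18v^3 + 36v^2 + 22v + 5).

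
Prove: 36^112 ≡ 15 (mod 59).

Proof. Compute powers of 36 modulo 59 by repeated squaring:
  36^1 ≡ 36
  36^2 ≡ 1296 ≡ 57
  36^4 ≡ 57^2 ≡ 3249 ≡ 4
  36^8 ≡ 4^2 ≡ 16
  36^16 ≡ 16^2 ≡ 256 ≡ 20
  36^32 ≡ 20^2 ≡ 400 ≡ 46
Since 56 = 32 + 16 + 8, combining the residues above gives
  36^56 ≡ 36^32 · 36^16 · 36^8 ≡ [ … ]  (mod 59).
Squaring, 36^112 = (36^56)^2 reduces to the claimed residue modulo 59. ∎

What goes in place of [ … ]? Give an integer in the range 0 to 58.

Multiply the listed residues: 46 · 20 · 16 = 920 → 14720.
Reducing modulo 59: 14720 = 249·59 + 29, so 36^56 ≡ 29.

29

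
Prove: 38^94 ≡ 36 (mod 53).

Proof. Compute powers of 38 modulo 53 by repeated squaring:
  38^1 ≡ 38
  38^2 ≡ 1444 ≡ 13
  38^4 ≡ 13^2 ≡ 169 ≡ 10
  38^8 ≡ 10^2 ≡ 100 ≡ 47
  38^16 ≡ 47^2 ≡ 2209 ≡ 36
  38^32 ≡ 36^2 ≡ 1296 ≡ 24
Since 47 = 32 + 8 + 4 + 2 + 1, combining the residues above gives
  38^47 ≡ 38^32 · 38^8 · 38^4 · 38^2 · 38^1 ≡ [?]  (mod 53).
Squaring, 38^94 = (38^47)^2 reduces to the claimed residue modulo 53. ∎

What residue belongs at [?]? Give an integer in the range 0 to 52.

6

38^32 · 38^8 · 38^4 · 38^2 · 38^1 ≡ 24 · 47 · 10 · 13 · 38 = 5572320.
5572320 mod 53 = 6, so 38^47 ≡ 6 (mod 53).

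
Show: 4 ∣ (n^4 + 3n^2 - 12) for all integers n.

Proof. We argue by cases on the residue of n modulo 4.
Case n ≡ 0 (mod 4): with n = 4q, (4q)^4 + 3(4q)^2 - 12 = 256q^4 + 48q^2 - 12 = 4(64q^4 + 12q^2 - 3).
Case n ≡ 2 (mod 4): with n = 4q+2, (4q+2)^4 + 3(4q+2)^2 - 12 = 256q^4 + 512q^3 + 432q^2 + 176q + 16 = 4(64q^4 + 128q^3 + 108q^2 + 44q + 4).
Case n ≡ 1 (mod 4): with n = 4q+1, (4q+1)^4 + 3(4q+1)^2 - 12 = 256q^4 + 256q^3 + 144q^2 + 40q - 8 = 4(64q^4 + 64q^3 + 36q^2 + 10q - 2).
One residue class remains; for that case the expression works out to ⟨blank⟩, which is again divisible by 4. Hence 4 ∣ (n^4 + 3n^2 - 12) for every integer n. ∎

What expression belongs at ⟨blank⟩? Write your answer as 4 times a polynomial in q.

4(64q^4 + 192q^3 + 228q^2 + 126q + 24)

Only n ≡ 3 (mod 4) is unaccounted for. Put n = 4q+3:
(4q+3)^4 + 3(4q+3)^2 - 12 expands to 256q^4 + 768q^3 + 912q^2 + 504q + 96,
and factoring out 4 leaves 4(64q^4 + 192q^3 + 228q^2 + 126q + 24).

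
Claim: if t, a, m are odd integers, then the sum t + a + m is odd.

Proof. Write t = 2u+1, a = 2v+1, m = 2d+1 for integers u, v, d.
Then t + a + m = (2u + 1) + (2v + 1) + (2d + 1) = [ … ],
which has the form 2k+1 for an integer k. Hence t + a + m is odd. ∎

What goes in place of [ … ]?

2(d + u + v + 1) + 1

Expanding: (2u + 1) + (2v + 1) + (2d + 1) = 2d + 2u + 2v + 3.
Every term except the constant is even, so this is 2(d + u + v + 1) + 1,
and d + u + v + 1 ∈ ℤ gives the required form.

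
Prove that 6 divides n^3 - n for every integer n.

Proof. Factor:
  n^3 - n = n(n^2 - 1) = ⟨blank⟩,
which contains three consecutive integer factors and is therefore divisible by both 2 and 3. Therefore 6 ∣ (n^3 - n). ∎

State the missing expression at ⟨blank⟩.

n(n^2 - 1) = n(n - 1)(n + 1) = (n - 1)n(n + 1).
These three factors are consecutive integers, so their product is divisible by 6.

(n - 1)n(n + 1)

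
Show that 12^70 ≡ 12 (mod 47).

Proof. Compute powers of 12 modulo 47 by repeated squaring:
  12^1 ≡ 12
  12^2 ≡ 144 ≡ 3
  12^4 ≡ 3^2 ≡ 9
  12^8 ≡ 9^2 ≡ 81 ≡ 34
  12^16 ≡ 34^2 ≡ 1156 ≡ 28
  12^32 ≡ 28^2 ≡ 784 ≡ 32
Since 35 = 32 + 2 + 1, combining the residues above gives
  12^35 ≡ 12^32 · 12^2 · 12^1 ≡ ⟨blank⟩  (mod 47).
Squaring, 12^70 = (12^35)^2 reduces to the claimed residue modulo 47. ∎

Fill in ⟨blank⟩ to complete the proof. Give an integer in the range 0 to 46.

Multiply the listed residues: 32 · 3 · 12 = 96 → 1152.
Reducing modulo 47: 1152 = 24·47 + 24, so 12^35 ≡ 24.

24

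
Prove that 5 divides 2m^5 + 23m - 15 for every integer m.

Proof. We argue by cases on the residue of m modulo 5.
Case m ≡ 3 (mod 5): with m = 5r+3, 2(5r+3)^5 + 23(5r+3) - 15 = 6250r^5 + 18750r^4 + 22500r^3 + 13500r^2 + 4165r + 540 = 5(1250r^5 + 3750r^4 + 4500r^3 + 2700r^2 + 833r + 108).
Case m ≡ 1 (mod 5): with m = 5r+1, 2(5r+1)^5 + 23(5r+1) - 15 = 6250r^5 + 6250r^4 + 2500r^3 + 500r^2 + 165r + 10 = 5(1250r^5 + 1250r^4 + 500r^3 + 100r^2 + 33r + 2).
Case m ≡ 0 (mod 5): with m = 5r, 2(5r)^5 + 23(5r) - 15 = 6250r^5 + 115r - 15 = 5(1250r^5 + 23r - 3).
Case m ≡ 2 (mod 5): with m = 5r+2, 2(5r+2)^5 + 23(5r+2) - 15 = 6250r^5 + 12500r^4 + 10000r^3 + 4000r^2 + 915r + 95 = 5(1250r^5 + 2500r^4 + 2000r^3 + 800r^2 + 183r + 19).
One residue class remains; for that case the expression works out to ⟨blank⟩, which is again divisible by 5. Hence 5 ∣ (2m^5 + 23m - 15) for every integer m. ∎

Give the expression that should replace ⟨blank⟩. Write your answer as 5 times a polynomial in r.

5(1250r^5 + 5000r^4 + 8000r^3 + 6400r^2 + 2583r + 425)

Only m ≡ 4 (mod 5) is unaccounted for. Put m = 5r+4:
2(5r+4)^5 + 23(5r+4) - 15 expands to 6250r^5 + 25000r^4 + 40000r^3 + 32000r^2 + 12915r + 2125,
and factoring out 5 leaves 5(1250r^5 + 5000r^4 + 8000r^3 + 6400r^2 + 2583r + 425).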